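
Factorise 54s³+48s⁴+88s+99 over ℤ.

Group as (48s⁴+88s) + (54s³+99) = 8s(6s³+11) + 9(6s³+11).
Both groups share the factor (6s³+11).

(8s+9)(6s³+11)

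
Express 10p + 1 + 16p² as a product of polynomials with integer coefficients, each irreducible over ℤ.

(2p + 1)(8p + 1)

Need a pair with product 16·1 = 16 and sum 10: that's 2 and 8.
Split the middle term: 16p² + 2p + 8p + 1 = 2p(8p + 1) + (8p + 1).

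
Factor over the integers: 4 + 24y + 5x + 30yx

Group as (30yx + 24y) + (5x + 4) = 6y(5x + 4) + (5x + 4).
Both groups share the factor (5x + 4).

(5x + 4)(6y + 1)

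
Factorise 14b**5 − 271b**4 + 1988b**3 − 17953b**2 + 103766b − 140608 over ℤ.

(2b − 13)(7b − 13)(b − 13)(b**2 + 2b + 64)

Testing divisors of the constant over divisors of the leading coefficient, b = 13 is a root, so (b − 13) is a factor; dividing leaves 14b**4 − 89b**3 + 831b**2 − 7150b + 10816.
Then b = 13/2 is a root, giving the factor (2b − 13) and quotient 7b**3 + b**2 + 422b − 832.
Next, b = 13/7 is a root, giving the factor (7b − 13) and quotient b**2 + 2b + 64.
The quadratic b**2 + 2b + 64 has discriminant −252 < 0 and is irreducible over ℤ.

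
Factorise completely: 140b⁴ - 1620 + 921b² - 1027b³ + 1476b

(4b - 5)(5b + 6)(7b - 9)(b - 6)

By the rational root theorem, b = -6/5 is a root, so (5b + 6) divides it; the quotient is 28b³ - 239b² + 471b - 270.
Next, b = 6 is a root, so (b - 6) divides it; the quotient is 28b² - 71b + 45.
The remaining quadratic factors as (7b - 9)(4b - 5).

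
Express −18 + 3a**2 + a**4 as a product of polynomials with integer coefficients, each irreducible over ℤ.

(a**2 + 6)(a**2 − 3)

Substitute u = a**2 to get a quadratic in u, then factor.
a**2 + 6 is irreducible over ℤ (always positive, so no real roots).
a**2 − 3 is irreducible over ℤ (3 is not a perfect square).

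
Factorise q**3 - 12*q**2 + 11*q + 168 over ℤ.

Testing divisors of the constant over divisors of the leading coefficient, q = -3 is a root, so (q + 3) divides it; the quotient is q**2 - 15*q + 56.
The remaining quadratic factors as (q - 8)(q - 7).

(q + 3)*(q - 7)*(q - 8)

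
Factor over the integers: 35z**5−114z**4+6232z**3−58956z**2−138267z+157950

(5z+13)(7z−6)(z−9)(z**2+4z+225)

Trying the rational-root candidates, z = 9 is a root, so (z−9) divides it; the quotient is 35z**4+201z**3+8041z**2+13413z−17550.
Then z = 6/7 is a root, giving the factor (7z−6) and quotient 5z**3+33z**2+1177z+2925.
Then z = −13/5 is a root, giving the factor (5z+13) and quotient z**2+4z+225.
The quadratic z**2+4z+225 has discriminant −884 < 0 and is irreducible over ℤ.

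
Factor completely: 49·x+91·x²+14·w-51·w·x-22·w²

Group: -2·w·(11·w-13·x-7) - 7·x·(11·w-13·x-7); both groups contain (11·w-13·x-7).

-(11·w-13·x-7)·(2·w+7·x)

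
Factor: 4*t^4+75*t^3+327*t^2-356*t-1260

(4*t+7)*(t+10)*(t+9)*(t-2)

Trying the rational-root candidates, t = -10 is a root, so (t+10) divides it; the quotient is 4*t^3+35*t^2-23*t-126.
Then t = -9 is a root, so (t+9) divides it; the quotient is 4*t^2-t-14.
The remaining quadratic factors as (t-2)(4*t+7).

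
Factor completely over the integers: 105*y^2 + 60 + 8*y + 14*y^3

(2*y + 15)*(7*y^2 + 4)

Group as (14*y^3 + 8*y) + (105*y^2 + 60) = 2*y*(7*y^2 + 4) + 15*(7*y^2 + 4).
Both groups share the factor (7*y^2 + 4).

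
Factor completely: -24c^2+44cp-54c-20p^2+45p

Group: -4c(6c-5p) + (4p-9)(6c-5p); both groups contain (6c-5p).

-(4c-4p+9)(6c-5p)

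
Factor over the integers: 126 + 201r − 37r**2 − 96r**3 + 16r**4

(4r + 3)(4r − 7)(r + 1)(r − 6)

By the rational root theorem, r = −1 is a root, so (r + 1) divides it; the quotient is 16r**3 − 112r**2 + 75r + 126.
Then r = 6 is a root, giving the factor (r − 6) and quotient 16r**2 − 16r − 21.
The remaining quadratic factors as (4r + 3)(4r − 7).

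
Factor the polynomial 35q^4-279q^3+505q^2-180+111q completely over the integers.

Among the possible rational roots, q = 3 is a root, giving the factor (q-3) and quotient 35q^3-174q^2-17q+60.
Continuing, q = 5 is a root, so (q-5) divides it; the quotient is 35q^2+q-12.
The remaining quadratic factors as (5q+3)(7q-4).

(5q+3)(7q-4)(q-3)(q-5)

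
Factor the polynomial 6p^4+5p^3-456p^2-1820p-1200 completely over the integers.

By the rational root theorem, p = 10 is a root, giving the factor (p-10) and quotient 6p^3+65p^2+194p+120.
Then p = -4 is a root, giving the factor (p+4) and quotient 6p^2+41p+30.
The remaining quadratic factors as (6p+5)(p+6).

(6p+5)(p+4)(p+6)(p-10)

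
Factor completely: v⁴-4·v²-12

Substitute u = v² to get a quadratic in u, then factor.
v²-6 is irreducible over ℤ (6 is not a perfect square).
v²+2 is irreducible over ℤ (always positive, so no real roots).

(v²+2)·(v²-6)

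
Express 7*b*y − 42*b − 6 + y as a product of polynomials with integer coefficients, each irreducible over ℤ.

(7*b + 1)*(y − 6)

Group as (7*b*y − 42*b) + (y − 6) = 7*b*(y − 6) + (y − 6).
Both groups share the factor (y − 6).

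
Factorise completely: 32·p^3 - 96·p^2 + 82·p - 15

Testing divisors of the constant over divisors of the leading coefficient, p = 1/4 is a root, so (4·p - 1) is a factor; dividing leaves 8·p^2 - 22·p + 15.
The remaining quadratic factors as (4·p - 5)(2·p - 3).

(2·p - 3)·(4·p - 1)·(4·p - 5)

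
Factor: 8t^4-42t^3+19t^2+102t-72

Among the possible rational roots, t = 2 is a root, giving the factor (t-2) and quotient 8t^3-26t^2-33t+36.
Then t = -3/2 is a root, so (2t+3) divides it; the quotient is 4t^2-19t+12.
The remaining quadratic factors as (t-4)(4t-3).

(2t+3)(4t-3)(t-2)(t-4)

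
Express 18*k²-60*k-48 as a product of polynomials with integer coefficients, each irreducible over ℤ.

Pull out the common factor 6, then factor the remaining trinomial.

6*(3*k+2)*(k-4)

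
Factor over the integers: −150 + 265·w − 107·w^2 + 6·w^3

Trying the rational-root candidates, w = 5/6 is a root, so (6·w − 5) is a factor; dividing leaves w^2 − 17·w + 30.
The remaining quadratic factors as (w − 15)(w − 2).

(6·w − 5)·(w − 15)·(w − 2)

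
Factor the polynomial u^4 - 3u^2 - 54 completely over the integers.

(u + 3)(u - 3)(u^2 + 6)

Substitute w = u^2 to get a quadratic in w, then factor.
u^2 - 9 is a difference of squares.
u^2 + 6 is irreducible over ℤ (always positive, so no real roots).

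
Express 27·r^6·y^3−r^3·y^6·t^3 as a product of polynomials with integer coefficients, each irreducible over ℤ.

Factor out r^3·y^3 first: what remains is 27·r^3−y^3·t^3.
Recognize a difference of cubes with the parts 3·r and y·t.

r^3·y^3·(3·r−y·t)·(9·r^2+3·r·y·t+y^2·t^2)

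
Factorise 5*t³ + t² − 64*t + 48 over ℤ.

(5*t − 4)*(t + 4)*(t − 3)

Trying the rational-root candidates, t = 3 is a root, giving the factor (t − 3) and quotient 5*t² + 16*t − 16.
The remaining quadratic factors as (t + 4)(5*t − 4).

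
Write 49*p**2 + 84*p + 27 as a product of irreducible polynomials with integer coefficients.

Need a pair with product 49·27 = 1323 and sum 84: that's 21 and 63.
Split the middle term: 49*p**2 + 21*p + 63*p + 27 = 7*p*(7*p + 3) + 9*(7*p + 3).

(7*p + 3)*(7*p + 9)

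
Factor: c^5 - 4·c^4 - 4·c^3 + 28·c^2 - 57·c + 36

(c + 3)·(c - 1)·(c - 4)·(c^2 - 2·c + 3)

Testing divisors of the constant over divisors of the leading coefficient, c = -3 is a root, giving the factor (c + 3) and quotient c^4 - 7·c^3 + 17·c^2 - 23·c + 12.
Next, c = 1 is a root, so (c - 1) divides it; the quotient is c^3 - 6·c^2 + 11·c - 12.
Then c = 4 is a root, giving the factor (c - 4) and quotient c^2 - 2·c + 3.
The quadratic c^2 - 2·c + 3 has discriminant -8 < 0 and is irreducible over ℤ.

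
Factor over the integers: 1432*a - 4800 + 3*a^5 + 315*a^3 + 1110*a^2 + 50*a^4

(3*a - 4)*(a + 6)*(a + 8)*(a^2 + 4*a + 25)

By the rational root theorem, a = 4/3 is a root, giving the factor (3*a - 4) and quotient a^4 + 18*a^3 + 129*a^2 + 542*a + 1200.
Next, a = -8 is a root, giving the factor (a + 8) and quotient a^3 + 10*a^2 + 49*a + 150.
Continuing, a = -6 is a root, giving the factor (a + 6) and quotient a^2 + 4*a + 25.
The quadratic a^2 + 4*a + 25 has discriminant -84 < 0 and is irreducible over ℤ.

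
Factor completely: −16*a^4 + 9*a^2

−a^2*(4*a + 3)*(4*a − 3)

Every term has a factor of a^2; factoring it out leaves −16*a^2 + 9.
Recognize a difference of squares with the parts 3 and 4*a.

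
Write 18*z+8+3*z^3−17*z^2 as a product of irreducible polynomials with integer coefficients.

Among the possible rational roots, z = 4 is a root, giving the factor (z−4) and quotient 3*z^2−5*z−2.
The remaining quadratic factors as (z−2)(3*z+1).

(3*z+1)*(z−2)*(z−4)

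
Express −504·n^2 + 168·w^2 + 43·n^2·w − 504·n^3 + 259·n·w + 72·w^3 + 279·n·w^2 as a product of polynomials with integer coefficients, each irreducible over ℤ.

Group: 9·n·(−56·n^2 − 45·n·w − 56·n − 9·w^2 − 21·w) − 8·w·(−56·n^2 − 45·n·w − 56·n − 9·w^2 − 21·w); both groups contain (−56·n^2 − 45·n·w − 56·n − 9·w^2 − 21·w), so (9·n − 8·w) is a factor with cofactor −56·n^2 − 45·n·w − 56·n − 9·w^2 − 21·w.
The cofactor groups again: −56·n^2 − 45·n·w − 56·n − 9·w^2 − 21·w = −8·n·(7·n + 3·w + 7) − 3·w·(7·n + 3·w + 7); both groups contain (7·n + 3·w + 7), giving −(8·n + 3·w)·(7·n + 3·w + 7).

−(7·n + 3·w + 7)·(8·n + 3·w)·(9·n − 8·w)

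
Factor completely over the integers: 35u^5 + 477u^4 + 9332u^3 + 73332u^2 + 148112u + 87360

(5u + 6)(7u + 10)(u + 7)(u^2 + 4u + 208)

Testing divisors of the constant over divisors of the leading coefficient, u = -10/7 is a root, so (7u + 10) divides it; the quotient is 5u^4 + 61u^3 + 1246u^2 + 8696u + 8736.
Next, u = -7 is a root, so (u + 7) is a factor; dividing leaves 5u^3 + 26u^2 + 1064u + 1248.
Continuing, u = -6/5 is a root, so (5u + 6) is a factor; dividing leaves u^2 + 4u + 208.
The quadratic u^2 + 4u + 208 has discriminant -816 < 0 and is irreducible over ℤ.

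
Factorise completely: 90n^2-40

10(3n+2)(3n-2)

Factor out 10, leaving 9n^2-4, which is a difference of two squares.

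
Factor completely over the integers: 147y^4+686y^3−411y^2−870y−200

(3y−4)(7y+2)(7y+5)(y+5)

Among the possible rational roots, y = −2/7 is a root, so (7y+2) is a factor; dividing leaves 21y^3+92y^2−85y−100.
Continuing, y = 4/3 is a root, so (3y−4) divides it; the quotient is 7y^2+40y+25.
The remaining quadratic factors as (7y+5)(y+5).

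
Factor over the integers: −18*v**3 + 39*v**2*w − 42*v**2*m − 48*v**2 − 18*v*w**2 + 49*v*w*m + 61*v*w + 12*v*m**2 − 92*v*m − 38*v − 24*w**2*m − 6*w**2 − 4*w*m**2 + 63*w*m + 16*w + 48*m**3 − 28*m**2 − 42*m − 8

−(3*v − 2*w − 3*m + 4)*(2*v − 3*w + 4*m + 2)*(3*v + 4*m + 1)

Group: 2*v*(−9*v**2 + 6*v*w − 3*v*m − 15*v + 8*w*m + 2*w + 12*m**2 − 13*m − 4) + (−3*w + 4*m + 2)*(−9*v**2 + 6*v*w − 3*v*m − 15*v + 8*w*m + 2*w + 12*m**2 − 13*m − 4); both groups contain (−9*v**2 + 6*v*w − 3*v*m − 15*v + 8*w*m + 2*w + 12*m**2 − 13*m − 4), so (2*v − 3*w + 4*m + 2) is a factor with cofactor −9*v**2 + 6*v*w − 3*v*m − 15*v + 8*w*m + 2*w + 12*m**2 − 13*m − 4.
The cofactor groups again: −9*v**2 + 6*v*w − 3*v*m − 15*v + 8*w*m + 2*w + 12*m**2 − 13*m − 4 = −3*v*(3*v + 4*m + 1) + (2*w + 3*m − 4)*(3*v + 4*m + 1); both groups contain (3*v + 4*m + 1), giving −(3*v − 2*w − 3*m + 4)*(3*v + 4*m + 1).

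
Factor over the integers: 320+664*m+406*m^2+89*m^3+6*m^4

(6*m+5)*(m+2)*(m+4)*(m+8)

Among the possible rational roots, m = −4 is a root, so (m+4) divides it; the quotient is 6*m^3+65*m^2+146*m+80.
Next, m = −5/6 is a root, giving the factor (6*m+5) and quotient m^2+10*m+16.
The remaining quadratic factors as (m+2)(m+8).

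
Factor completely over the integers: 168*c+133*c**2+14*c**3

Pull out the common factor 7*c, then factor the remaining trinomial.

7*c*(2*c+3)*(c+8)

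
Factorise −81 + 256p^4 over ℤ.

(4p + 3)(4p − 3)(16p^2 + 9)

Write as (16p^2)² − (9)², then factor 16p^2 − 9 once more.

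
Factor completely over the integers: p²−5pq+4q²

Group: p(p−q) − 4q(p−q); both groups contain (p−q).

(p−4q)(p−q)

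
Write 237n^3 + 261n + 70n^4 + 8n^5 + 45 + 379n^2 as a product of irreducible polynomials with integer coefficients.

By the rational root theorem, n = -3 is a root, so (n + 3) divides it; the quotient is 8n^4 + 46n^3 + 99n^2 + 82n + 15.
Next, n = -1/4 is a root, so (4n + 1) divides it; the quotient is 2n^3 + 11n^2 + 22n + 15.
Next, n = -3/2 is a root, so (2n + 3) divides it; the quotient is n^2 + 4n + 5.
The quadratic n^2 + 4n + 5 has discriminant -4 < 0 and is irreducible over ℤ.

(2n + 3)(4n + 1)(n + 3)(n^2 + 4n + 5)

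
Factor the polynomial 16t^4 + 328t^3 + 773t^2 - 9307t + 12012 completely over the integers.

(4t - 11)(4t - 7)(t + 12)(t + 13)

By the rational root theorem, t = -13 is a root, so (t + 13) divides it; the quotient is 16t^3 + 120t^2 - 787t + 924.
Continuing, t = -12 is a root, giving the factor (t + 12) and quotient 16t^2 - 72t + 77.
The remaining quadratic factors as (4t - 7)(4t - 11).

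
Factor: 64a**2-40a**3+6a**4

Pull out the common factor 2a**2, then factor the remaining trinomial.

2a**2(3a-8)(a-4)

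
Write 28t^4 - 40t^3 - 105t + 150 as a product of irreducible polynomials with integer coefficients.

Group as (28t^4 - 105t) + (-40t^3 + 150) = 7t(4t^3 - 15) - 10(4t^3 - 15).
Both groups share the factor (4t^3 - 15).

(7t - 10)(4t^3 - 15)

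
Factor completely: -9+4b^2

Need a pair with product 4·(-9) = -36 and sum 0: that's -6 and 6.
Split the middle term: 4b^2-6b + 6b-9 = 2b(2b-3) + 3(2b-3).

(2b+3)(2b-3)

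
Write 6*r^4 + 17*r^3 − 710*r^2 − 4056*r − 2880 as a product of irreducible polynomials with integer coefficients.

(6*r + 5)*(r + 6)*(r + 8)*(r − 12)

Trying the rational-root candidates, r = −6 is a root, giving the factor (r + 6) and quotient 6*r^3 − 19*r^2 − 596*r − 480.
Next, r = −5/6 is a root, so (6*r + 5) is a factor; dividing leaves r^2 − 4*r − 96.
The remaining quadratic factors as (r − 12)(r + 8).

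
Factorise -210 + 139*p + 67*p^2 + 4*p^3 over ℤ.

By the rational root theorem, p = 1 is a root, so (p - 1) divides it; the quotient is 4*p^2 + 71*p + 210.
The remaining quadratic factors as (p + 14)(4*p + 15).

(4*p + 15)*(p + 14)*(p - 1)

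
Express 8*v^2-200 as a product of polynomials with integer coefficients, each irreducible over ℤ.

8*(v+5)*(v-5)

Every term has a factor of 8. Then v^2-25 = (v)² − (5)².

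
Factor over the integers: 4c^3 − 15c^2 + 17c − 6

(4c − 3)(c − 1)(c − 2)

Trying the rational-root candidates, c = 1 is a root, so (c − 1) is a factor; dividing leaves 4c^2 − 11c + 6.
The remaining quadratic factors as (4c − 3)(c − 2).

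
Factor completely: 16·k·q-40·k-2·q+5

Group as (16·k·q-40·k) + (-2·q+5) = 8·k·(2·q-5) - (2·q-5).
Both groups share the factor (2·q-5).

(2·q-5)·(8·k-1)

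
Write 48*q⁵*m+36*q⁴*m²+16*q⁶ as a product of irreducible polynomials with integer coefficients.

4*q⁴*(2*q+3*m)²

Every term has a factor of 4*q⁴; factoring it out leaves 4*q²+12*q*m+9*m².
Recognize a perfect-square trinomial with the parts 3*m and 2*q.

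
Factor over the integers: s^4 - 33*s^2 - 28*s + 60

Trying the rational-root candidates, s = -5 is a root, so (s + 5) divides it; the quotient is s^3 - 5*s^2 - 8*s + 12.
Then s = 1 is a root, so (s - 1) is a factor; dividing leaves s^2 - 4*s - 12.
The remaining quadratic factors as (s - 6)(s + 2).

(s + 2)*(s + 5)*(s - 1)*(s - 6)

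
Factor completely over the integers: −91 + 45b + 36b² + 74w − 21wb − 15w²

Group: −3w(5w + 12b − 13) + (3b + 7)(5w + 12b − 13); both groups contain (5w + 12b − 13).

−(3w − 3b − 7)(5w + 12b − 13)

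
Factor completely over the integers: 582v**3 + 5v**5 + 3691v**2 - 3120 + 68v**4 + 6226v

Among the possible rational roots, v = -8 is a root, so (v + 8) is a factor; dividing leaves 5v**4 + 28v**3 + 358v**2 + 827v - 390.
Then v = -3 is a root, so (v + 3) is a factor; dividing leaves 5v**3 + 13v**2 + 319v - 130.
Next, v = 2/5 is a root, so (5v - 2) is a factor; dividing leaves v**2 + 3v + 65.
The quadratic v**2 + 3v + 65 has discriminant -251 < 0 and is irreducible over ℤ.

(5v - 2)(v + 3)(v + 8)(v**2 + 3v + 65)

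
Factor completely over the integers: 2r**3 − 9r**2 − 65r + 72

(2r + 9)(r − 1)(r − 8)

Among the possible rational roots, r = 1 is a root, so (r − 1) is a factor; dividing leaves 2r**2 − 7r − 72.
The remaining quadratic factors as (r − 8)(2r + 9).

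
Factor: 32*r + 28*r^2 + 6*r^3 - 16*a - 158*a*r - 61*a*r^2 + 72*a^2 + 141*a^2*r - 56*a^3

-(7*a - r - 2)*(8*a - 3*r - 8)*(a - 2*r)

Group: a*(-56*a^2 + 29*a*r + 72*a - 3*r^2 - 14*r - 16) - 2*r*(-56*a^2 + 29*a*r + 72*a - 3*r^2 - 14*r - 16); both groups contain (-56*a^2 + 29*a*r + 72*a - 3*r^2 - 14*r - 16), so (a - 2*r) is a factor with cofactor -56*a^2 + 29*a*r + 72*a - 3*r^2 - 14*r - 16.
The cofactor groups again: -56*a^2 + 29*a*r + 72*a - 3*r^2 - 14*r - 16 = -7*a*(8*a - 3*r - 8) + (r + 2)*(8*a - 3*r - 8); both groups contain (8*a - 3*r - 8), giving -(7*a - r - 2)*(8*a - 3*r - 8).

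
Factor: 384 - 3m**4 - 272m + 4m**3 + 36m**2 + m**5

(m + 4)(m - 2)(m - 3)(m**2 - 2m + 16)

Trying the rational-root candidates, m = 2 is a root, so (m - 2) is a factor; dividing leaves m**4 - m**3 + 2m**2 + 40m - 192.
Next, m = -4 is a root, giving the factor (m + 4) and quotient m**3 - 5m**2 + 22m - 48.
Continuing, m = 3 is a root, so (m - 3) divides it; the quotient is m**2 - 2m + 16.
The quadratic m**2 - 2m + 16 has discriminant -60 < 0 and is irreducible over ℤ.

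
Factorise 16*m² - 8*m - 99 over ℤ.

(4*m + 9)*(4*m - 11)

Need a pair with product 16·(-99) = -1584 and sum -8: that's -44 and 36.
Split the middle term: 16*m² - 44*m + 36*m - 99 = 4*m*(4*m - 11) + 9*(4*m - 11).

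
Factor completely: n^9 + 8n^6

n^6(n + 2)(n^2 − 2n + 4)

Factor out n^6 first: what remains is n^3 + 8.
Recognize a sum of cubes with the parts 2 and n.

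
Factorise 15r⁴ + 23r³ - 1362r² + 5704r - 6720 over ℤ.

(3r - 8)(5r - 14)(r + 12)(r - 5)

By the rational root theorem, r = -12 is a root, giving the factor (r + 12) and quotient 15r³ - 157r² + 522r - 560.
Then r = 14/5 is a root, so (5r - 14) is a factor; dividing leaves 3r² - 23r + 40.
The remaining quadratic factors as (3r - 8)(r - 5).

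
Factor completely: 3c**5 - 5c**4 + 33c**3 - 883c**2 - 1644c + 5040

By the rational root theorem, c = 5/3 is a root, so (3c - 5) divides it; the quotient is c**4 + 11c**2 - 276c - 1008.
Next, c = 7 is a root, so (c - 7) is a factor; dividing leaves c**3 + 7c**2 + 60c + 144.
Then c = -3 is a root, so (c + 3) is a factor; dividing leaves c**2 + 4c + 48.
The quadratic c**2 + 4c + 48 has discriminant -176 < 0 and is irreducible over ℤ.

(3c - 5)(c + 3)(c - 7)(c**2 + 4c + 48)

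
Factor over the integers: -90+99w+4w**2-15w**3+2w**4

By the rational root theorem, w = 1 is a root, so (w-1) is a factor; dividing leaves 2w**3-13w**2-9w+90.
Then w = -5/2 is a root, so (2w+5) is a factor; dividing leaves w**2-9w+18.
The remaining quadratic factors as (w-6)(w-3).

(2w+5)(w-1)(w-3)(w-6)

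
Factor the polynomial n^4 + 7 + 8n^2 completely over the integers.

(n^2 + 1)(n^2 + 7)

Substitute u = n^2 to get a quadratic in u, then factor.
n^2 + 1 is irreducible over ℤ (sum of squares).
n^2 + 7 is irreducible over ℤ (always positive, so no real roots).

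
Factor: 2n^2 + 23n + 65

Need a pair with product 2·65 = 130 and sum 23: that's 10 and 13.
Split the middle term: 2n^2 + 10n + 13n + 65 = 2n(n + 5) + 13(n + 5).

(2n + 13)(n + 5)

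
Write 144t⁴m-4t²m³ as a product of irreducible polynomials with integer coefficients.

Pull out the common factor 4t²m; 36t²-m² is a difference of squares.

4mt²(6t-m)(6t+m)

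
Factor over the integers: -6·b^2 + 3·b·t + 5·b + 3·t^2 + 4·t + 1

Group: -6·b·(b - t - 1) + (-3·t - 1)·(b - t - 1); both groups contain (b - t - 1).

-(6·b + 3·t + 1)·(b - t - 1)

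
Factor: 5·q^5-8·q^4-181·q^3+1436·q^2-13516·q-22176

(5·q+7)·(q+9)·(q-8)·(q^2-4·q+44)

Trying the rational-root candidates, q = 8 is a root, so (q-8) is a factor; dividing leaves 5·q^4+32·q^3+75·q^2+2036·q+2772.
Then q = -7/5 is a root, so (5·q+7) is a factor; dividing leaves q^3+5·q^2+8·q+396.
Next, q = -9 is a root, so (q+9) divides it; the quotient is q^2-4·q+44.
The quadratic q^2-4·q+44 has discriminant -160 < 0 and is irreducible over ℤ.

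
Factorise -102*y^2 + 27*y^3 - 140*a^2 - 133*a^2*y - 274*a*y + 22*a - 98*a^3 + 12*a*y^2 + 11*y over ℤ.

Group: 2*a*(-49*a^2 - 42*a*y - 70*a + 27*y^2 - 102*y + 11) + y*(-49*a^2 - 42*a*y - 70*a + 27*y^2 - 102*y + 11); both groups contain (-49*a^2 - 42*a*y - 70*a + 27*y^2 - 102*y + 11), so (2*a + y) is a factor with cofactor -49*a^2 - 42*a*y - 70*a + 27*y^2 - 102*y + 11.
The cofactor groups again: -49*a^2 - 42*a*y - 70*a + 27*y^2 - 102*y + 11 = -7*a*(7*a - 3*y + 11) + (-9*y + 1)*(7*a - 3*y + 11); both groups contain (7*a - 3*y + 11), giving -(7*a + 9*y - 1)*(7*a - 3*y + 11).

-(2*a + y)*(7*a + 9*y - 1)*(7*a - 3*y + 11)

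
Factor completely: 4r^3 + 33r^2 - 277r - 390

Among the possible rational roots, r = -5/4 is a root, giving the factor (4r + 5) and quotient r^2 + 7r - 78.
The remaining quadratic factors as (r - 6)(r + 13).

(4r + 5)(r + 13)(r - 6)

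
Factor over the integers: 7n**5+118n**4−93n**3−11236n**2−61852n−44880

(7n+6)(n+11)(n−10)(n**2+15n+68)

Trying the rational-root candidates, n = −6/7 is a root, so (7n+6) divides it; the quotient is n**4+16n**3−27n**2−1582n−7480.
Next, n = 10 is a root, so (n−10) divides it; the quotient is n**3+26n**2+233n+748.
Next, n = −11 is a root, giving the factor (n+11) and quotient n**2+15n+68.
The quadratic n**2+15n+68 has discriminant −47 < 0 and is irreducible over ℤ.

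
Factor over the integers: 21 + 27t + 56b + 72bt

(8b + 3)(9t + 7)

Group as (72bt + 56b) + (27t + 21) = 8b(9t + 7) + 3(9t + 7).
Both groups share the factor (9t + 7).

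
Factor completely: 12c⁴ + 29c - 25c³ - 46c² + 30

(3c + 2)(4c + 5)(c - 1)(c - 3)

Among the possible rational roots, c = 1 is a root, so (c - 1) is a factor; dividing leaves 12c³ - 13c² - 59c - 30.
Next, c = -2/3 is a root, so (3c + 2) divides it; the quotient is 4c² - 7c - 15.
The remaining quadratic factors as (c - 3)(4c + 5).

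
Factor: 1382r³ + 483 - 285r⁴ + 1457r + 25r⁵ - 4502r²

By the rational root theorem, r = 3/5 is a root, so (5r - 3) divides it; the quotient is 5r⁴ - 54r³ + 244r² - 754r - 161.
Then r = -1/5 is a root, giving the factor (5r + 1) and quotient r³ - 11r² + 51r - 161.
Next, r = 7 is a root, so (r - 7) is a factor; dividing leaves r² - 4r + 23.
The quadratic r² - 4r + 23 has discriminant -76 < 0 and is irreducible over ℤ.

(5r + 1)(5r - 3)(r - 7)(r² - 4r + 23)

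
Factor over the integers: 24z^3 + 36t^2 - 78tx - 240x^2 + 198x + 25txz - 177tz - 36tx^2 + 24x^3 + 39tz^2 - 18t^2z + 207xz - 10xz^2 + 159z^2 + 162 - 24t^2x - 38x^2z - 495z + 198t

Group: 3t(-8tx - 6tz + 12t + 4x^2 - xz - 42x - 3z^2 - 21z + 54) + (6x - 8z + 3)(-8tx - 6tz + 12t + 4x^2 - xz - 42x - 3z^2 - 21z + 54); both groups contain (-8tx - 6tz + 12t + 4x^2 - xz - 42x - 3z^2 - 21z + 54), so (3t + 6x - 8z + 3) is a factor with cofactor -8tx - 6tz + 12t + 4x^2 - xz - 42x - 3z^2 - 21z + 54.
The cofactor groups again: -8tx - 6tz + 12t + 4x^2 - xz - 42x - 3z^2 - 21z + 54 = -4x(2t - x + z + 9) + (-3z + 6)(2t - x + z + 9); both groups contain (2t - x + z + 9), giving -(4x + 3z - 6)(2t - x + z + 9).

-(2t - x + z + 9)(3t + 6x - 8z + 3)(4x + 3z - 6)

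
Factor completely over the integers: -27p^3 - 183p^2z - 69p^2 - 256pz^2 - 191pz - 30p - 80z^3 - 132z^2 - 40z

Group: 3p(-9p^2 - 49pz - 23p - 20z^2 - 33z - 10) + 4z(-9p^2 - 49pz - 23p - 20z^2 - 33z - 10); both groups contain (-9p^2 - 49pz - 23p - 20z^2 - 33z - 10), so (3p + 4z) is a factor with cofactor -9p^2 - 49pz - 23p - 20z^2 - 33z - 10.
The cofactor groups again: -9p^2 - 49pz - 23p - 20z^2 - 33z - 10 = -9p(p + 5z + 2) + (-4z - 5)(p + 5z + 2); both groups contain (p + 5z + 2), giving -(9p + 4z + 5)(p + 5z + 2).

-(3p + 4z)(9p + 4z + 5)(p + 5z + 2)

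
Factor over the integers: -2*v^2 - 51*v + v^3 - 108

(v + 3)*(v + 4)*(v - 9)

Trying the rational-root candidates, v = -4 is a root, giving the factor (v + 4) and quotient v^2 - 6*v - 27.
The remaining quadratic factors as (v + 3)(v - 9).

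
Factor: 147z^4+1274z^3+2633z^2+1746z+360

(3z+5)(7z+3)(7z+4)(z+6)

Trying the rational-root candidates, z = -6 is a root, so (z+6) divides it; the quotient is 147z^3+392z^2+281z+60.
Continuing, z = -5/3 is a root, so (3z+5) divides it; the quotient is 49z^2+49z+12.
The remaining quadratic factors as (7z+4)(7z+3).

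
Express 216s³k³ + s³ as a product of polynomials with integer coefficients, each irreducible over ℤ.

Pull out the common factor s³, leaving 216k³ + 1.
Recognize a sum of cubes with the parts 1 and 6k.

s³(6k + 1)(36k² − 6k + 1)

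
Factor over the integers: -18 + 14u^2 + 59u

(2u + 9)(7u - 2)

Need a pair with product 14·(-18) = -252 and sum 59: that's 63 and -4.
Split the middle term: 14u^2 + 63u - 4u - 18 = 7u(2u + 9) - 2(2u + 9).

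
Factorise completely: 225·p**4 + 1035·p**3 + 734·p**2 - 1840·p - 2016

Trying the rational-root candidates, p = -9/5 is a root, so (5·p + 9) divides it; the quotient is 45·p**3 + 126·p**2 - 80·p - 224.
Continuing, p = -4/3 is a root, so (3·p + 4) is a factor; dividing leaves 15·p**2 + 22·p - 56.
The remaining quadratic factors as (3·p - 4)(5·p + 14).

(3·p + 4)·(3·p - 4)·(5·p + 14)·(5·p + 9)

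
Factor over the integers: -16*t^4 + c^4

(c + 2*t)*(c - 2*t)*(c^2 + 4*t^2)

(c)⁴ − (2*t)⁴ = ((c)² − (2*t)²)((c)² + (2*t)²); the first factor splits again, the second (c^2 + 4*t^2) is irreducible.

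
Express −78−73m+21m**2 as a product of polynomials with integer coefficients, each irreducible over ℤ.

Need a pair with product 21·(−78) = −1638 and sum −73: that's 18 and −91.
Split the middle term: 21m**2+18m − 91m−78 = 3m(7m+6) − 13(7m+6).

(3m−13)(7m+6)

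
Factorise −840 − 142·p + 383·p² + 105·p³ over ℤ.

(3·p + 10)·(5·p − 7)·(7·p + 12)

Among the possible rational roots, p = −10/3 is a root, so (3·p + 10) is a factor; dividing leaves 35·p² + 11·p − 84.
The remaining quadratic factors as (5·p − 7)(7·p + 12).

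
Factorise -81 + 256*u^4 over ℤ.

(4*u + 3)*(4*u - 3)*(16*u^2 + 9)

Difference of squares twice: with A = 4*u and B = 3, A⁴ − B⁴ = (A² − B²)(A² + B²), and A² − B² factors again.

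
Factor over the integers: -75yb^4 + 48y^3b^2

3b^2y(4y - 5b)(4y + 5b)

Every term has a factor of 3yb^2. Then 16y^2 - 25b^2 = (4y)² − (5b)².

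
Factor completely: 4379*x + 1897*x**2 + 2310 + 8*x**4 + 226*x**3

(2*x + 5)*(4*x + 3)*(x + 11)*(x + 14)

Among the possible rational roots, x = −5/2 is a root, so (2*x + 5) divides it; the quotient is 4*x**3 + 103*x**2 + 691*x + 462.
Then x = −14 is a root, so (x + 14) divides it; the quotient is 4*x**2 + 47*x + 33.
The remaining quadratic factors as (x + 11)(4*x + 3).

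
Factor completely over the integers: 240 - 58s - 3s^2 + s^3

(s + 8)(s - 5)(s - 6)

By the rational root theorem, s = -8 is a root, so (s + 8) is a factor; dividing leaves s^2 - 11s + 30.
The remaining quadratic factors as (s - 6)(s - 5).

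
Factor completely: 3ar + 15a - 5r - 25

Group as (3ar + 15a) + (-5r - 25) = 3a(r + 5) - 5(r + 5).
Both groups share the factor (r + 5).

(3a - 5)(r + 5)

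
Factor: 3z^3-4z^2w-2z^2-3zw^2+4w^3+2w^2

(3z-4w-2)(z-w)(z+w)

Group: 3z(z^2-w^2) + (-4w-2)(z^2-w^2); both groups contain (z^2-w^2), so (3z-4w-2) is a factor with cofactor z^2-w^2.
The cofactor groups again: z^2-w^2 = z(z+w) - w(z+w); both groups contain (z+w), giving (z-w)(z+w).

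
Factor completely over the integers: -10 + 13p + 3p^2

Need a pair with product 3·(-10) = -30 and sum 13: that's -2 and 15.
Split the middle term: 3p^2 - 2p + 15p - 10 = p(3p - 2) + 5(3p - 2).

(3p - 2)(p + 5)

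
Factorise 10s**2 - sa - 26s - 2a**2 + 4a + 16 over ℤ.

Group: 5s(2s - a - 2) + (2a - 8)(2s - a - 2); both groups contain (2s - a - 2).

(2s - a - 2)(5s + 2a - 8)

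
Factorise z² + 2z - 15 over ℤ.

(z + 5)(z - 3)

Two integers with product -15 and sum 2 are -3 and 5.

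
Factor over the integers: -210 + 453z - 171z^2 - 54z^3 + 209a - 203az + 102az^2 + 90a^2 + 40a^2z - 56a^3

-(2a - z - 5)(4a - 6z + 7)(7a + 9z - 6)

Group: 7a(-8a^2 + 16az + 6a - 6z^2 - 23z + 35) + (9z - 6)(-8a^2 + 16az + 6a - 6z^2 - 23z + 35); both groups contain (-8a^2 + 16az + 6a - 6z^2 - 23z + 35), so (7a + 9z - 6) is a factor with cofactor -8a^2 + 16az + 6a - 6z^2 - 23z + 35.
The cofactor groups again: -8a^2 + 16az + 6a - 6z^2 - 23z + 35 = -2a(4a - 6z + 7) + (z + 5)(4a - 6z + 7); both groups contain (4a - 6z + 7), giving -(2a - z - 5)(4a - 6z + 7).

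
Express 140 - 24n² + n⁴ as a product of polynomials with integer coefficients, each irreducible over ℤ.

Substitute u = n² to get a quadratic in u, then factor.
n² - 14 is irreducible over ℤ (14 is not a perfect square).
n² - 10 is irreducible over ℤ (10 is not a perfect square).

(n² - 10)(n² - 14)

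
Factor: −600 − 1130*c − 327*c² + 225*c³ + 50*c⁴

(2*c − 5)*(5*c + 4)*(5*c + 6)*(c + 5)

Testing divisors of the constant over divisors of the leading coefficient, c = −5 is a root, so (c + 5) is a factor; dividing leaves 50*c³ − 25*c² − 202*c − 120.
Continuing, c = −6/5 is a root, giving the factor (5*c + 6) and quotient 10*c² − 17*c − 20.
The remaining quadratic factors as (2*c − 5)(5*c + 4).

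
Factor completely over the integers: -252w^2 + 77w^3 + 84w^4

Pull out the common factor 7w^2, then factor the remaining trinomial.

7w^2(3w - 4)(4w + 9)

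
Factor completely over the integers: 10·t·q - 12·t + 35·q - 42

Group as (10·t·q - 12·t) + (35·q - 42) = 2·t·(5·q - 6) + 7·(5·q - 6).
Both groups share the factor (5·q - 6).

(2·t + 7)·(5·q - 6)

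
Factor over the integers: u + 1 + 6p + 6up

(6p + 1)(u + 1)

Group as (6up + u) + (6p + 1) = u(6p + 1) + (6p + 1).
Both groups share the factor (6p + 1).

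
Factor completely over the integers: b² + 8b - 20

(b + 10)(b - 2)

Two integers with product -20 and sum 8 are 10 and -2.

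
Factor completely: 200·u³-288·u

8·u·(5·u+6)·(5·u-6)

Every term has a factor of 8·u. Then 25·u²-36 = (5·u)² − (6)².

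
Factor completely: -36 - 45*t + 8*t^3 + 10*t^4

Group as (10*t^4 - 45*t) + (8*t^3 - 36) = 5*t*(2*t^3 - 9) + 4*(2*t^3 - 9).
Both groups share the factor (2*t^3 - 9).

(5*t + 4)*(2*t^3 - 9)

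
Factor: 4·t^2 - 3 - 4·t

Need a pair with product 4·(-3) = -12 and sum -4: that's -6 and 2.
Split the middle term: 4·t^2 - 6·t + 2·t - 3 = 2·t·(2·t - 3) + (2·t - 3).

(2·t + 1)·(2·t - 3)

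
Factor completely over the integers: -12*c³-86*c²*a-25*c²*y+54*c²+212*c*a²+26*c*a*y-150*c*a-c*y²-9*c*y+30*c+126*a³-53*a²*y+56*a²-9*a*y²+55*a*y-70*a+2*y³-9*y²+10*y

-(3*c-7*a+y)*(4*c+2*a-y+2)*(c+9*a+2*y-5)

Group: 4*c*(-3*c²-20*c*a-7*c*y+15*c+63*a²+5*a*y-35*a-2*y²+5*y) + (2*a-y+2)*(-3*c²-20*c*a-7*c*y+15*c+63*a²+5*a*y-35*a-2*y²+5*y); both groups contain (-3*c²-20*c*a-7*c*y+15*c+63*a²+5*a*y-35*a-2*y²+5*y), so (4*c+2*a-y+2) is a factor with cofactor -3*c²-20*c*a-7*c*y+15*c+63*a²+5*a*y-35*a-2*y²+5*y.
The cofactor groups again: -3*c²-20*c*a-7*c*y+15*c+63*a²+5*a*y-35*a-2*y²+5*y = -c*(3*c-7*a+y) + (-9*a-2*y+5)*(3*c-7*a+y); both groups contain (3*c-7*a+y), giving -(c+9*a+2*y-5)*(3*c-7*a+y).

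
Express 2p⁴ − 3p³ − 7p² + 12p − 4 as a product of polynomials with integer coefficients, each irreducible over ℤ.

Among the possible rational roots, p = −2 is a root, so (p + 2) divides it; the quotient is 2p³ − 7p² + 7p − 2.
Continuing, p = 1/2 is a root, so (2p − 1) is a factor; dividing leaves p² − 3p + 2.
The remaining quadratic factors as (p − 1)(p − 2).

(2p − 1)(p + 2)(p − 1)(p − 2)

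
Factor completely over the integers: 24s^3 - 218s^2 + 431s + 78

(4s - 13)(6s + 1)(s - 6)

By the rational root theorem, s = 6 is a root, so (s - 6) is a factor; dividing leaves 24s^2 - 74s - 13.
The remaining quadratic factors as (4s - 13)(6s + 1).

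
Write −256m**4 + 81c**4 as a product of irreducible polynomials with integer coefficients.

Difference of squares twice: with A = 3c and B = 4m, A⁴ − B⁴ = (A² − B²)(A² + B²), and A² − B² factors again.

(3c + 4m)(3c − 4m)(9c**2 + 16m**2)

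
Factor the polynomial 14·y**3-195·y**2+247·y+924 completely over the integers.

Among the possible rational roots, y = 12 is a root, giving the factor (y-12) and quotient 14·y**2-27·y-77.
The remaining quadratic factors as (2·y-7)(7·y+11).

(2·y-7)·(7·y+11)·(y-12)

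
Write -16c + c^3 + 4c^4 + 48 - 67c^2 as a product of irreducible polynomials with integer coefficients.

(4c - 3)(c + 1)(c + 4)(c - 4)

Among the possible rational roots, c = -4 is a root, so (c + 4) is a factor; dividing leaves 4c^3 - 15c^2 - 7c + 12.
Then c = 4 is a root, so (c - 4) divides it; the quotient is 4c^2 + c - 3.
The remaining quadratic factors as (4c - 3)(c + 1).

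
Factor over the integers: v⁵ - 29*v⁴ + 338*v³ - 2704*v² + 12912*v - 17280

(v - 15)*(v - 2)*(v - 8)*(v² - 4*v + 72)

Testing divisors of the constant over divisors of the leading coefficient, v = 15 is a root, giving the factor (v - 15) and quotient v⁴ - 14*v³ + 128*v² - 784*v + 1152.
Next, v = 2 is a root, so (v - 2) is a factor; dividing leaves v³ - 12*v² + 104*v - 576.
Continuing, v = 8 is a root, giving the factor (v - 8) and quotient v² - 4*v + 72.
The quadratic v² - 4*v + 72 has discriminant -272 < 0 and is irreducible over ℤ.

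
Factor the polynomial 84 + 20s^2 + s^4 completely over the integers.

Substitute u = s^2 to get a quadratic in u, then factor.
s^2 + 6 is irreducible over ℤ (always positive, so no real roots).
s^2 + 14 is irreducible over ℤ (always positive, so no real roots).

(s^2 + 14)(s^2 + 6)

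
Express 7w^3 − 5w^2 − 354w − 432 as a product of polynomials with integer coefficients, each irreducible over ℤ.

Among the possible rational roots, w = −6 is a root, so (w + 6) divides it; the quotient is 7w^2 − 47w − 72.
The remaining quadratic factors as (7w + 9)(w − 8).

(7w + 9)(w + 6)(w − 8)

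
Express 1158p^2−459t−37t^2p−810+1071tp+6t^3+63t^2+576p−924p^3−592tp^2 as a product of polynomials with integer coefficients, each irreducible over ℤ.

Group: t(6t^2+47tp−27t+66p^2−12p−54) + (−14p+15)(6t^2+47tp−27t+66p^2−12p−54); both groups contain (6t^2+47tp−27t+66p^2−12p−54), so (t−14p+15) is a factor with cofactor 6t^2+47tp−27t+66p^2−12p−54.
The cofactor groups again: 6t^2+47tp−27t+66p^2−12p−54 = 6t(t+6p−6) + (11p+9)(t+6p−6); both groups contain (t+6p−6), giving (6t+11p+9)(t+6p−6).

(t−14p+15)(6t+11p+9)(t+6p−6)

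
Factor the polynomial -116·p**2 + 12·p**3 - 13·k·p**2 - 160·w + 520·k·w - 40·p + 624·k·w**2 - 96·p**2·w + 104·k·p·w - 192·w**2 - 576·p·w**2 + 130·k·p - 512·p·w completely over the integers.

-(13·k - 12·p - 4)·(p + 4·w)·(p - 12·w - 10)

Group: 13·k·(-p**2 + 8·p·w + 10·p + 48·w**2 + 40·w) + (-12·p - 4)·(-p**2 + 8·p·w + 10·p + 48·w**2 + 40·w); both groups contain (-p**2 + 8·p·w + 10·p + 48·w**2 + 40·w), so (13·k - 12·p - 4) is a factor with cofactor -p**2 + 8·p·w + 10·p + 48·w**2 + 40·w.
The cofactor groups again: -p**2 + 8·p·w + 10·p + 48·w**2 + 40·w = -p·(p - 12·w - 10) - 4·w·(p - 12·w - 10); both groups contain (p - 12·w - 10), giving -(p + 4·w)·(p - 12·w - 10).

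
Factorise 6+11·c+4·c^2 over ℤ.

Need a pair with product 4·6 = 24 and sum 11: that's 8 and 3.
Split the middle term: 4·c^2+8·c + 3·c+6 = 4·c·(c+2) + 3·(c+2).

(4·c+3)·(c+2)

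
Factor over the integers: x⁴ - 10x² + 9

(x + 1)(x + 3)(x - 1)(x - 3)

Substitute u = x² to get a quadratic in u, then factor.
x² - 9 is a difference of squares.
x² - 1 is a difference of squares.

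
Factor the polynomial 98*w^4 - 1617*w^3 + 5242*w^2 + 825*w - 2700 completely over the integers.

Testing divisors of the constant over divisors of the leading coefficient, w = 5/7 is a root, giving the factor (7*w - 5) and quotient 14*w^3 - 221*w^2 + 591*w + 540.
Continuing, w = 12 is a root, so (w - 12) divides it; the quotient is 14*w^2 - 53*w - 45.
The remaining quadratic factors as (7*w + 5)(2*w - 9).

(2*w - 9)*(7*w + 5)*(7*w - 5)*(w - 12)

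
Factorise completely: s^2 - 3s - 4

(s + 1)(s - 4)

Two integers with product -4 and sum -3 are -4 and 1.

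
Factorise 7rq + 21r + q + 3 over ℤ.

(7r + 1)(q + 3)

Group as (7rq + 21r) + (q + 3) = 7r(q + 3) + (q + 3).
Both groups share the factor (q + 3).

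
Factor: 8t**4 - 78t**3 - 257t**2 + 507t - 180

Among the possible rational roots, t = 1/2 is a root, giving the factor (2t - 1) and quotient 4t**3 - 37t**2 - 147t + 180.
Continuing, t = -15/4 is a root, so (4t + 15) divides it; the quotient is t**2 - 13t + 12.
The remaining quadratic factors as (t - 12)(t - 1).

(2t - 1)(4t + 15)(t - 1)(t - 12)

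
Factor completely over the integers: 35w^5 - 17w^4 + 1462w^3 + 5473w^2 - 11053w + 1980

By the rational root theorem, w = 1/5 is a root, giving the factor (5w - 1) and quotient 7w^4 - 2w^3 + 292w^2 + 1153w - 1980.
Continuing, w = -4 is a root, giving the factor (w + 4) and quotient 7w^3 - 30w^2 + 412w - 495.
Continuing, w = 9/7 is a root, so (7w - 9) is a factor; dividing leaves w^2 - 3w + 55.
The quadratic w^2 - 3w + 55 has discriminant -211 < 0 and is irreducible over ℤ.

(5w - 1)(7w - 9)(w + 4)(w^2 - 3w + 55)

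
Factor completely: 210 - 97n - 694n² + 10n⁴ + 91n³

Trying the rational-root candidates, n = 1/2 is a root, so (2n - 1) divides it; the quotient is 5n³ + 48n² - 323n - 210.
Then n = 5 is a root, so (n - 5) is a factor; dividing leaves 5n² + 73n + 42.
The remaining quadratic factors as (n + 14)(5n + 3).

(2n - 1)(5n + 3)(n + 14)(n - 5)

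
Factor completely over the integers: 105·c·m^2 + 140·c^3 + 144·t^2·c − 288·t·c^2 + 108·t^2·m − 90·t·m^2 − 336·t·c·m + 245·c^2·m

Group: 6·t·(24·t·c + 18·t·m − 20·c^2 − 35·c·m − 15·m^2) − 7·c·(24·t·c + 18·t·m − 20·c^2 − 35·c·m − 15·m^2); both groups contain (24·t·c + 18·t·m − 20·c^2 − 35·c·m − 15·m^2), so (6·t − 7·c) is a factor with cofactor 24·t·c + 18·t·m − 20·c^2 − 35·c·m − 15·m^2.
The cofactor groups again: 24·t·c + 18·t·m − 20·c^2 − 35·c·m − 15·m^2 = 4·c·(6·t − 5·c − 5·m) + 3·m·(6·t − 5·c − 5·m); both groups contain (6·t − 5·c − 5·m), giving (4·c + 3·m)·(6·t − 5·c − 5·m).

(6·t − 5·c − 5·m)·(6·t − 7·c)·(4·c + 3·m)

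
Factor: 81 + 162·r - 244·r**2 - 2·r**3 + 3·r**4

(3·r + 1)·(r + 9)·(r - 1)·(r - 9)

Among the possible rational roots, r = 9 is a root, so (r - 9) divides it; the quotient is 3·r**3 + 25·r**2 - 19·r - 9.
Next, r = -9 is a root, giving the factor (r + 9) and quotient 3·r**2 - 2·r - 1.
The remaining quadratic factors as (r - 1)(3·r + 1).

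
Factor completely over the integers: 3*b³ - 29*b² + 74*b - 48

Among the possible rational roots, b = 8/3 is a root, giving the factor (3*b - 8) and quotient b² - 7*b + 6.
The remaining quadratic factors as (b - 6)(b - 1).

(3*b - 8)*(b - 1)*(b - 6)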